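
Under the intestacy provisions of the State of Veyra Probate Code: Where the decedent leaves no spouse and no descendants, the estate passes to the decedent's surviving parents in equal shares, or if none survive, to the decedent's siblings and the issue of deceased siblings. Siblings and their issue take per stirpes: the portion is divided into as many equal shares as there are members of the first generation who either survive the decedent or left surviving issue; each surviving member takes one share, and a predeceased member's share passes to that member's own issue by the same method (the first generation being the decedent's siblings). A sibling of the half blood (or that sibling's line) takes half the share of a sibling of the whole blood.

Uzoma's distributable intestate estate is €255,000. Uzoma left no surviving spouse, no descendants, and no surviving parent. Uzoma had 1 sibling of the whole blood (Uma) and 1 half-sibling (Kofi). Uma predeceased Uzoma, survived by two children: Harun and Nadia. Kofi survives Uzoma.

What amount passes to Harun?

The entire €255,000 passes to the siblings and their issue.
Counting each half-blood sibling's line as half a unit, there are 3/2 units in €255,000, so one unit is €170,000. Whole-blood lines (Uma) take €170,000 each; half-blood lines (Kofi) take €85,000 each.
Uma's share (€170,000) is divided into 2 shares of €85,000: Harun and Nadia each take €85,000.

Harun receives €85,000.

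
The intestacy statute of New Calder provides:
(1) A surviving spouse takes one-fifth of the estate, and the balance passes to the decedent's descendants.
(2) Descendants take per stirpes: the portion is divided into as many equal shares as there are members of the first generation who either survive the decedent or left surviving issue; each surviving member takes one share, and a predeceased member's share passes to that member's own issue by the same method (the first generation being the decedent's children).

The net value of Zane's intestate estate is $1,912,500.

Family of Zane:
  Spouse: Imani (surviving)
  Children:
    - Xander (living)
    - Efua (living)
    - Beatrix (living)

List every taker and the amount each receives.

Imani takes one-fifth of $1,912,500 = $382,500. The remaining $1,530,000 passes to the descendants.
The descendants' portion ($1,530,000) is divided into 3 shares of $510,000: Xander, Efua, and Beatrix each take $510,000.

Imani: $382,500; Xander: $510,000; Efua: $510,000; Beatrix: $510,000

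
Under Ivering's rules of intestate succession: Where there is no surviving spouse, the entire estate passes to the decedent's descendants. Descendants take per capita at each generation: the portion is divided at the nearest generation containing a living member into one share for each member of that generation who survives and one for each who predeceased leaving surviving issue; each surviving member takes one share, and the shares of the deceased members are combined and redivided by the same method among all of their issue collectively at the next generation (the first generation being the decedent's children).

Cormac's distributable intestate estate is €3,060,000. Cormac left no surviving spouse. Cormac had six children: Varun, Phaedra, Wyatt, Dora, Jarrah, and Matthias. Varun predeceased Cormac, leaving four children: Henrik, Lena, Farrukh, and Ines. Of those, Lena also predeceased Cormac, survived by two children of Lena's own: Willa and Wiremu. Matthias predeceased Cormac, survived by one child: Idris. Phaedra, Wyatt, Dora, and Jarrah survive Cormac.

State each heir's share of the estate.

The entire €3,060,000 passes to the descendants.
That amount (€3,060,000) is divided at the children's generation into 6 shares of €510,000. Phaedra, Wyatt, Dora, and Jarrah each take €510,000. The 2 shares of the deceased (Varun and Matthias) are combined into a pool of €1,020,000.
That pool (€1,020,000) is divided at the grandchildren's generation into 5 shares of €204,000. Henrik, Farrukh, Ines, and Idris each take €204,000. The remaining share for the deceased Lena (€204,000) is carried to the next generation.
That pool (€204,000) is divided at the great-grandchildren's generation equally among Willa and Wiremu: €102,000 each.

Henrik: €204,000; Willa: €102,000; Wiremu: €102,000; Farrukh: €204,000; Ines: €204,000; Phaedra: €510,000; Wyatt: €510,000; Dora: €510,000; Jarrah: €510,000; Idris: €204,000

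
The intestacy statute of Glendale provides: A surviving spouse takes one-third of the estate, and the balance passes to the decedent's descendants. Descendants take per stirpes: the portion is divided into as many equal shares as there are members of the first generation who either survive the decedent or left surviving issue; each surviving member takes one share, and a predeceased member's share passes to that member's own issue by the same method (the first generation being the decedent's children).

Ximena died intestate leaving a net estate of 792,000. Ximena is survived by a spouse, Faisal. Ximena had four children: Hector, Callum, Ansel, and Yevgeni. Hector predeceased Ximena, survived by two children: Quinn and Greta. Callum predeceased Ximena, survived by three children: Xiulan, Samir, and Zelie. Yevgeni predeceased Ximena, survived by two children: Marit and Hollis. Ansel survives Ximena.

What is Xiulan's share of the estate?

Xiulan receives 44,000.

Faisal takes one-third of 792,000 = 264,000. The remaining 528,000 passes to the descendants.
The descendants' portion (528,000) is divided into 4 shares of 132,000: Ansel takes 132,000; Hector's 132,000 share passes to Hector's issue; Callum's 132,000 share passes to Callum's issue; Yevgeni's 132,000 share passes to Yevgeni's issue.
Hector's share (132,000) is divided into 2 shares of 66,000: Quinn and Greta each take 66,000.
Callum's share (132,000) is divided into 3 shares of 44,000: Xiulan, Samir, and Zelie each take 44,000.
Yevgeni's share (132,000) is divided into 2 shares of 66,000: Marit and Hollis each take 66,000.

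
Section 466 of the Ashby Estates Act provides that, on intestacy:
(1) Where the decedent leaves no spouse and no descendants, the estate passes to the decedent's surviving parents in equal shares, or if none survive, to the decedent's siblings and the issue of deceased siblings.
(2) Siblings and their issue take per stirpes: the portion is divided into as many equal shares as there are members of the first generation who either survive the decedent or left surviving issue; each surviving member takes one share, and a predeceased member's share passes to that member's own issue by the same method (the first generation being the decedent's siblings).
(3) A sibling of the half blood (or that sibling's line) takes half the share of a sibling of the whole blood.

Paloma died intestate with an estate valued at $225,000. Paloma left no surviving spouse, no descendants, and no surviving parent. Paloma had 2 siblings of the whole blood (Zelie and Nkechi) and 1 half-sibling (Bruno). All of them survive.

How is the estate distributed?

Bruno: $45,000; Zelie: $90,000; Nkechi: $90,000

The entire $225,000 passes to the siblings and their issue.
Counting each half-blood sibling's line as half a unit, there are 5/2 units in $225,000, so one unit is $90,000. Whole-blood lines (Zelie and Nkechi) take $90,000 each; half-blood lines (Bruno) take $45,000 each.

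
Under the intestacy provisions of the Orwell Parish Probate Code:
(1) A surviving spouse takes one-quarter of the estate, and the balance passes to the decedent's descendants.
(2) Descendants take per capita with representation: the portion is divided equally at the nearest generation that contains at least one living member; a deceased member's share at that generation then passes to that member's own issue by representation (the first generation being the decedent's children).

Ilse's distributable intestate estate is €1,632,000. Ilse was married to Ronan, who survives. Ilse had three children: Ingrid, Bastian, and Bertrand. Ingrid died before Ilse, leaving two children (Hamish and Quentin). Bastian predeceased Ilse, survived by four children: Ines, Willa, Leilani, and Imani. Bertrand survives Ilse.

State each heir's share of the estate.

Ronan: €408,000; Hamish: €204,000; Quentin: €204,000; Ines: €102,000; Willa: €102,000; Leilani: €102,000; Imani: €102,000; Bertrand: €408,000

Ronan takes one-quarter of €1,632,000 = €408,000. The remaining €1,224,000 passes to the descendants.
The descendants' portion (€1,224,000) is divided into 3 shares of €408,000: Bertrand takes €408,000; Ingrid's €408,000 share passes to Ingrid's issue; Bastian's €408,000 share passes to Bastian's issue.
Ingrid's share (€408,000) is divided into 2 shares of €204,000: Hamish and Quentin each take €204,000.
Bastian's share (€408,000) is divided into 4 shares of €102,000: Ines, Willa, Leilani, and Imani each take €102,000.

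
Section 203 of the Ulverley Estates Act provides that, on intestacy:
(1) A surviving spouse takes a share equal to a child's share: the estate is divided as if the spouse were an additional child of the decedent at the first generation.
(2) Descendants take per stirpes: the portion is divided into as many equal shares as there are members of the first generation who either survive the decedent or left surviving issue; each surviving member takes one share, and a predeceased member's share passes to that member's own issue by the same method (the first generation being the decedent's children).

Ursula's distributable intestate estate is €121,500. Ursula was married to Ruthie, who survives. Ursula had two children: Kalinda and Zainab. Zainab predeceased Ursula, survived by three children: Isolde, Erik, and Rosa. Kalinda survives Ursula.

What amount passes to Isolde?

Isolde receives €13,500.

The spouse counts as an additional share at the children's level, so there are 3 primary shares of €40,500. Ruthie takes one such share (€40,500).
The children's combined portion (€81,000) is divided into 2 shares of €40,500: Kalinda takes €40,500; Zainab's €40,500 share passes to Zainab's issue.
Zainab's share (€40,500) is divided into 3 shares of €13,500: Isolde, Erik, and Rosa each take €13,500.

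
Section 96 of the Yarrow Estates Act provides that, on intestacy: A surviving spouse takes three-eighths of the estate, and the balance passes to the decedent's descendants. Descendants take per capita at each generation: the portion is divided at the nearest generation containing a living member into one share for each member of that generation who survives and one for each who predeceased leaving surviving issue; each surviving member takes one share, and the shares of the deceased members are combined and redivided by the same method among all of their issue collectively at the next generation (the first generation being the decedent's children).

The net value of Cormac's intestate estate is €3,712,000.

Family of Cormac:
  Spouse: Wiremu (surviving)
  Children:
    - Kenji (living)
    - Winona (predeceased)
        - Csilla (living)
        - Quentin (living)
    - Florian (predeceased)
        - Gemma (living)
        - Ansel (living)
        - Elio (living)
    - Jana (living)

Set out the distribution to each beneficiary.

Wiremu takes three-eighths of €3,712,000 = €1,392,000. The remaining €2,320,000 passes to the descendants.
The descendants' portion (€2,320,000) is divided at the children's generation into 4 shares of €580,000. Kenji and Jana each take €580,000. The 2 shares of the deceased (Winona and Florian) are combined into a pool of €1,160,000.
That pool (€1,160,000) is divided at the grandchildren's generation equally among Csilla, Quentin, Gemma, Ansel, and Elio: €232,000 each.

Wiremu: €1,392,000; Kenji: €580,000; Csilla: €232,000; Quentin: €232,000; Gemma: €232,000; Ansel: €232,000; Elio: €232,000; Jana: €580,000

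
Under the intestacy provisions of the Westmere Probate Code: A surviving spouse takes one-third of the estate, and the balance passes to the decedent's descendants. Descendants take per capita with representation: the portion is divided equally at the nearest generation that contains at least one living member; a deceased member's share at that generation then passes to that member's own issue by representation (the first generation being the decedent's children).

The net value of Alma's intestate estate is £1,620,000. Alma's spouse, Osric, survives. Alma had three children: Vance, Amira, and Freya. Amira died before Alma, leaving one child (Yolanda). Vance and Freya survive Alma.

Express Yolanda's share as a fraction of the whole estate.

Yolanda receives 2/9 of the estate.

Osric takes one-third of £1,620,000 = £540,000. The remaining £1,080,000 passes to the descendants.
The descendants' portion (£1,080,000) is divided into 3 shares of £360,000: Vance and Freya each take £360,000; Amira's £360,000 share passes to Amira's issue.
Amira's share (£360,000) passes entirely to Yolanda.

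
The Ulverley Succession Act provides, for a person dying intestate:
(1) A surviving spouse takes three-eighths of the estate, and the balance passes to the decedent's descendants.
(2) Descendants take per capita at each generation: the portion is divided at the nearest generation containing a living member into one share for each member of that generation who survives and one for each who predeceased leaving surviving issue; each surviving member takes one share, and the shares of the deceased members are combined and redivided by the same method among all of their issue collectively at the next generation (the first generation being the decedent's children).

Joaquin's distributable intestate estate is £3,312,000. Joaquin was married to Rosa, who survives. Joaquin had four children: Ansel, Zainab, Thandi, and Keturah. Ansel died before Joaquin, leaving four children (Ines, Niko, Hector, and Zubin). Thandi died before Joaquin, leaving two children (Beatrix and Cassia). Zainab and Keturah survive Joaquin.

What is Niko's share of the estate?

Rosa takes three-eighths of £3,312,000 = £1,242,000. The remaining £2,070,000 passes to the descendants.
The descendants' portion (£2,070,000) is divided at the children's generation into 4 shares of £517,500. Zainab and Keturah each take £517,500. The 2 shares of the deceased (Ansel and Thandi) are combined into a pool of £1,035,000.
That pool (£1,035,000) is divided at the grandchildren's generation equally among Ines, Niko, Hector, Zubin, Beatrix, and Cassia: £172,500 each.

Niko receives £172,500.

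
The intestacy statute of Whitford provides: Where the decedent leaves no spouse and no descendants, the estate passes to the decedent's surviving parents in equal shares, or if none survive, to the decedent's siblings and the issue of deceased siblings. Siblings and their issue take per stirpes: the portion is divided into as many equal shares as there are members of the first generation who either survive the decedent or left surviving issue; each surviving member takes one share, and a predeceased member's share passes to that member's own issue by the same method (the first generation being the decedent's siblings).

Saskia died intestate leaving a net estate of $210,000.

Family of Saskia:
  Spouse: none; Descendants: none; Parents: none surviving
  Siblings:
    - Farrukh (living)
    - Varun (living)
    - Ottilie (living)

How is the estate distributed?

The entire $210,000 passes to the siblings and their issue.
That amount ($210,000) is divided into 3 shares of $70,000: Farrukh, Varun, and Ottilie each take $70,000.

Farrukh: $70,000; Varun: $70,000; Ottilie: $70,000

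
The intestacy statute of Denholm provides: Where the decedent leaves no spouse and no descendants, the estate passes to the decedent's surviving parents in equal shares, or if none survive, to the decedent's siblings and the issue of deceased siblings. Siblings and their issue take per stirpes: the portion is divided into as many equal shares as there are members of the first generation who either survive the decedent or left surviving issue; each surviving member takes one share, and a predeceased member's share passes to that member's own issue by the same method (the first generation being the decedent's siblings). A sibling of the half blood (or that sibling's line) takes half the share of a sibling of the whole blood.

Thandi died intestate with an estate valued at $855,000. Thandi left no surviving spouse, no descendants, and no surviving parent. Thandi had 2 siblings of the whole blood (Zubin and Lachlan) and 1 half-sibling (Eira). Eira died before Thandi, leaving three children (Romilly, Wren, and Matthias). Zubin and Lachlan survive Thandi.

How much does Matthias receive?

Matthias receives $57,000.

The entire $855,000 passes to the siblings and their issue.
Counting each half-blood sibling's line as half a unit, there are 5/2 units in $855,000, so one unit is $342,000. Whole-blood lines (Zubin and Lachlan) take $342,000 each; half-blood lines (Eira) take $171,000 each.
Eira's share ($171,000) is divided into 3 shares of $57,000: Romilly, Wren, and Matthias each take $57,000.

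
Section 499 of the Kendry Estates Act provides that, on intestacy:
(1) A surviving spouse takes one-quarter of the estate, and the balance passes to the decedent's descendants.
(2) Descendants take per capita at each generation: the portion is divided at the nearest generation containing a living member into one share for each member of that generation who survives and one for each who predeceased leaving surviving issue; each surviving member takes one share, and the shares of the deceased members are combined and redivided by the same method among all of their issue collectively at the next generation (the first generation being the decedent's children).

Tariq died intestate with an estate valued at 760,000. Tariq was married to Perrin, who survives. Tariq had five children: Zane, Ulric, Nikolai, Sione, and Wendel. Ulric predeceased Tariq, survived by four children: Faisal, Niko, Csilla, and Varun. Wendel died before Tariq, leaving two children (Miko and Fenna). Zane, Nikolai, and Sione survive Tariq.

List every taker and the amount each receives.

Perrin takes one-quarter of 760,000 = 190,000. The remaining 570,000 passes to the descendants.
The descendants' portion (570,000) is divided at the children's generation into 5 shares of 114,000. Zane, Nikolai, and Sione each take 114,000. The 2 shares of the deceased (Ulric and Wendel) are combined into a pool of 228,000.
That pool (228,000) is divided at the grandchildren's generation equally among Faisal, Niko, Csilla, Varun, Miko, and Fenna: 38,000 each.

Perrin: 190,000; Zane: 114,000; Faisal: 38,000; Niko: 38,000; Csilla: 38,000; Varun: 38,000; Nikolai: 114,000; Sione: 114,000; Miko: 38,000; Fenna: 38,000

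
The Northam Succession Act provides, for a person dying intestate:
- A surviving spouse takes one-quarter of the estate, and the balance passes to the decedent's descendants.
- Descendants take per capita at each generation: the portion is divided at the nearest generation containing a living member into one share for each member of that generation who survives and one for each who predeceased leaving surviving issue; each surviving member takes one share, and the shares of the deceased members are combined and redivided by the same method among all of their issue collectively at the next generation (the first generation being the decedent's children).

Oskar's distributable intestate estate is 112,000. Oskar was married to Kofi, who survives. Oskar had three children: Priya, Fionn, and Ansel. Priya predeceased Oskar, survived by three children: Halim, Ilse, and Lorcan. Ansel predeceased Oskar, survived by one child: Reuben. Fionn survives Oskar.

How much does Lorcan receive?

Lorcan receives 14,000.

Kofi takes one-quarter of 112,000 = 28,000. The remaining 84,000 passes to the descendants.
The descendants' portion (84,000) is divided at the children's generation into 3 shares of 28,000. Fionn takes 28,000. The 2 shares of the deceased (Priya and Ansel) are combined into a pool of 56,000.
That pool (56,000) is divided at the grandchildren's generation equally among Halim, Ilse, Lorcan, and Reuben: 14,000 each.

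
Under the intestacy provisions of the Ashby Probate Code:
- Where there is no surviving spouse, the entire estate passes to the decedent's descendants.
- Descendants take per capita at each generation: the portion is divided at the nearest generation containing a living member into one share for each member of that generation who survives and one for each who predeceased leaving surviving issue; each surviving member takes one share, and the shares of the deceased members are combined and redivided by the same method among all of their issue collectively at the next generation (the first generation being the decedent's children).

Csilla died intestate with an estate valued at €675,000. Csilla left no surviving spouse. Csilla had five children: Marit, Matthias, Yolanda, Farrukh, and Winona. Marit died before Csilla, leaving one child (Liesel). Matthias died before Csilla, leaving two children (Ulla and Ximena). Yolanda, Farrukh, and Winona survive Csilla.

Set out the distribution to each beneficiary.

The entire €675,000 passes to the descendants.
That amount (€675,000) is divided at the children's generation into 5 shares of €135,000. Yolanda, Farrukh, and Winona each take €135,000. The 2 shares of the deceased (Marit and Matthias) are combined into a pool of €270,000.
That pool (€270,000) is divided at the grandchildren's generation equally among Liesel, Ulla, and Ximena: €90,000 each.

Liesel: €90,000; Ulla: €90,000; Ximena: €90,000; Yolanda: €135,000; Farrukh: €135,000; Winona: €135,000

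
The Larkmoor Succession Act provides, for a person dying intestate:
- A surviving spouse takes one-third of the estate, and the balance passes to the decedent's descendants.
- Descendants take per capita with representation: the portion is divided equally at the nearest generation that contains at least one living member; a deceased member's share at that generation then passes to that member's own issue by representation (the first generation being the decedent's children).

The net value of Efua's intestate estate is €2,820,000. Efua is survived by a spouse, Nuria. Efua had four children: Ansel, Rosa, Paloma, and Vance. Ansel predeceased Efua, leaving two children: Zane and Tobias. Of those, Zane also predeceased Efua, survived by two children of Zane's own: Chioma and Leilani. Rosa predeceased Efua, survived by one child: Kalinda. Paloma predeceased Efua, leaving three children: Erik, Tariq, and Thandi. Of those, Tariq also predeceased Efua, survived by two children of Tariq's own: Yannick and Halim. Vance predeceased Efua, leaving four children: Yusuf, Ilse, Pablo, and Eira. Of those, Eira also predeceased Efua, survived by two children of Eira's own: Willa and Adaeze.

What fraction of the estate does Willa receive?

Nuria takes one-third of €2,820,000 = €940,000. The remaining €1,880,000 passes to the descendants.
No child survives, so the initial division is made at the grandchildren's generation.
The descendants' portion (€1,880,000) is divided into 10 shares of €188,000: Tobias, Kalinda, Erik, Thandi, Yusuf, Ilse, and Pablo each take €188,000; Zane's €188,000 share passes to Zane's issue; Tariq's €188,000 share passes to Tariq's issue; Eira's €188,000 share passes to Eira's issue.
Zane's share (€188,000) is divided into 2 shares of €94,000: Chioma and Leilani each take €94,000.
Tariq's share (€188,000) is divided into 2 shares of €94,000: Yannick and Halim each take €94,000.
Eira's share (€188,000) is divided into 2 shares of €94,000: Willa and Adaeze each take €94,000.

Willa receives 1/30 of the estate.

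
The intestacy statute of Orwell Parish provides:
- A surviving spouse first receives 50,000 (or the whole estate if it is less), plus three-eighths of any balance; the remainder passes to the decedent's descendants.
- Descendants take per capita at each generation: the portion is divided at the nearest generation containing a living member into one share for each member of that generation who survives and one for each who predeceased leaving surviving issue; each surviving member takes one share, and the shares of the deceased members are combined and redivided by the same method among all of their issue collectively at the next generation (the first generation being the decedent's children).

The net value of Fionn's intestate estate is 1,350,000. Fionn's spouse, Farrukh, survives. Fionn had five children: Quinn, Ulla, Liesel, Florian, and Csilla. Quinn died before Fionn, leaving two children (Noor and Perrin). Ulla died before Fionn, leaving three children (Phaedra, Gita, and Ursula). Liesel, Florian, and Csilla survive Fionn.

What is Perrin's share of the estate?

Farrukh first takes 50,000, leaving a balance of 1,300,000. Farrukh then takes three-eighths of the balance (487,500), for a total of 537,500. The remaining 812,500 passes to the descendants.
The descendants' portion (812,500) is divided at the children's generation into 5 shares of 162,500. Liesel, Florian, and Csilla each take 162,500. The 2 shares of the deceased (Quinn and Ulla) are combined into a pool of 325,000.
That pool (325,000) is divided at the grandchildren's generation equally among Noor, Perrin, Phaedra, Gita, and Ursula: 65,000 each.

Perrin receives 65,000.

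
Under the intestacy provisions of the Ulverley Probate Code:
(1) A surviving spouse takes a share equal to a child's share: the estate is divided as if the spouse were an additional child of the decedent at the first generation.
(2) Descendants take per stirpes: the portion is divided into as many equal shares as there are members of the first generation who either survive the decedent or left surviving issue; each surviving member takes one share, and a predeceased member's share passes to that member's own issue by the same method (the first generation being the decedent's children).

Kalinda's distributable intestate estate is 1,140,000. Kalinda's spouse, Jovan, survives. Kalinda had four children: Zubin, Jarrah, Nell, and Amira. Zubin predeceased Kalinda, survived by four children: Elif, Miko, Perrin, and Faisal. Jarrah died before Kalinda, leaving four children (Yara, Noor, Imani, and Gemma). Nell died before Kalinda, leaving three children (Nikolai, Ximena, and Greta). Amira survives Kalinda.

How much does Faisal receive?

Faisal receives 57,000.

The spouse counts as an additional share at the children's level, so there are 5 primary shares of 228,000. Jovan takes one such share (228,000).
The children's combined portion (912,000) is divided into 4 shares of 228,000: Amira takes 228,000; Zubin's 228,000 share passes to Zubin's issue; Jarrah's 228,000 share passes to Jarrah's issue; Nell's 228,000 share passes to Nell's issue.
Zubin's share (228,000) is divided into 4 shares of 57,000: Elif, Miko, Perrin, and Faisal each take 57,000.
Jarrah's share (228,000) is divided into 4 shares of 57,000: Yara, Noor, Imani, and Gemma each take 57,000.
Nell's share (228,000) is divided into 3 shares of 76,000: Nikolai, Ximena, and Greta each take 76,000.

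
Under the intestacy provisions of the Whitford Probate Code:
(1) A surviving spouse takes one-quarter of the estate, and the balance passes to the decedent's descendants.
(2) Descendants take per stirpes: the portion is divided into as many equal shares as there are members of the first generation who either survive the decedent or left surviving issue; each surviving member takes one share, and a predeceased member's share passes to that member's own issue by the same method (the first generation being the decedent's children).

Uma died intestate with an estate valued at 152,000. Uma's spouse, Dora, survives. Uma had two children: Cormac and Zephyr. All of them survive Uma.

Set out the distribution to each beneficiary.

Dora takes one-quarter of 152,000 = 38,000. The remaining 114,000 passes to the descendants.
The descendants' portion (114,000) is divided into 2 shares of 57,000: Cormac and Zephyr each take 57,000.

Dora: 38,000; Cormac: 57,000; Zephyr: 57,000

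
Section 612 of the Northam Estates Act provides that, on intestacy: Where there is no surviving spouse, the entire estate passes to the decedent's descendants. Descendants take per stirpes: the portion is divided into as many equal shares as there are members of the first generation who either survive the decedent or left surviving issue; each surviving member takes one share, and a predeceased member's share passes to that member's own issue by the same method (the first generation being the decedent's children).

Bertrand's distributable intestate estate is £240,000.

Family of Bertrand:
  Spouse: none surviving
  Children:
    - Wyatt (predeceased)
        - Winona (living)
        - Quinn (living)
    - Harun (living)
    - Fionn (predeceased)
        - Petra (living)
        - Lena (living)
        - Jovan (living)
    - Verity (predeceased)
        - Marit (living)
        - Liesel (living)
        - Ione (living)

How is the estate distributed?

The entire £240,000 passes to the descendants.
That amount (£240,000) is divided into 4 shares of £60,000: Harun takes £60,000; Wyatt's £60,000 share passes to Wyatt's issue; Fionn's £60,000 share passes to Fionn's issue; Verity's £60,000 share passes to Verity's issue.
Wyatt's share (£60,000) is divided into 2 shares of £30,000: Winona and Quinn each take £30,000.
Fionn's share (£60,000) is divided into 3 shares of £20,000: Petra, Lena, and Jovan each take £20,000.
Verity's share (£60,000) is divided into 3 shares of £20,000: Marit, Liesel, and Ione each take £20,000.

Winona: £30,000; Quinn: £30,000; Harun: £60,000; Petra: £20,000; Lena: £20,000; Jovan: £20,000; Marit: £20,000; Liesel: £20,000; Ione: £20,000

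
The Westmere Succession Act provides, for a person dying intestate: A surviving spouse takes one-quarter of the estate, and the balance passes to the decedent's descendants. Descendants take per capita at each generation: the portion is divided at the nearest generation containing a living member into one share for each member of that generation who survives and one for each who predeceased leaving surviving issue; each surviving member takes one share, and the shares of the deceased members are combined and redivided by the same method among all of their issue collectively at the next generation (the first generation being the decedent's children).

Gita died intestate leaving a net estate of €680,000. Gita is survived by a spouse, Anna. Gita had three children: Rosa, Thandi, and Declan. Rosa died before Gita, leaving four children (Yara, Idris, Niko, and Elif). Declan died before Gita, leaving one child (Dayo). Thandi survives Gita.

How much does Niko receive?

Anna takes one-quarter of €680,000 = €170,000. The remaining €510,000 passes to the descendants.
The descendants' portion (€510,000) is divided at the children's generation into 3 shares of €170,000. Thandi takes €170,000. The 2 shares of the deceased (Rosa and Declan) are combined into a pool of €340,000.
That pool (€340,000) is divided at the grandchildren's generation equally among Yara, Idris, Niko, Elif, and Dayo: €68,000 each.

Niko receives €68,000.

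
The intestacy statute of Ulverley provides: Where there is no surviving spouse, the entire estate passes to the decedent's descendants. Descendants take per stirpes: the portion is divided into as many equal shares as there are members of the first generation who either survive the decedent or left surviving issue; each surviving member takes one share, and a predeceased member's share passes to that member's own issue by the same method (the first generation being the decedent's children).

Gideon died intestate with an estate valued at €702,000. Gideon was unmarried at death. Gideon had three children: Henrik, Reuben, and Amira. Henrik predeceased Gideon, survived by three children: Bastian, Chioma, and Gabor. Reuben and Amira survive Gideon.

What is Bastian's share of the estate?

Bastian receives €78,000.

The entire €702,000 passes to the descendants.
That amount (€702,000) is divided into 3 shares of €234,000: Reuben and Amira each take €234,000; Henrik's €234,000 share passes to Henrik's issue.
Henrik's share (€234,000) is divided into 3 shares of €78,000: Bastian, Chioma, and Gabor each take €78,000.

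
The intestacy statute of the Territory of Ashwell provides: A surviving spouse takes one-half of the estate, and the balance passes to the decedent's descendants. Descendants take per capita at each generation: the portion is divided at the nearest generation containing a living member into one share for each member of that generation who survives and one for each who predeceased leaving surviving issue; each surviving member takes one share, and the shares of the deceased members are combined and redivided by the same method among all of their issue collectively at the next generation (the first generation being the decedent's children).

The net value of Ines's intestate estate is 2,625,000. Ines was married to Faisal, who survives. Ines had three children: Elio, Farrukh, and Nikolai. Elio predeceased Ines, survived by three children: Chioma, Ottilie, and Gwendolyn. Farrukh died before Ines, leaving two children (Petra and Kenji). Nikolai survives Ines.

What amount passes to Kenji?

Kenji receives 175,000.

Faisal takes one-half of 2,625,000 = 1,312,500. The remaining 1,312,500 passes to the descendants.
The descendants' portion (1,312,500) is divided at the children's generation into 3 shares of 437,500. Nikolai takes 437,500. The 2 shares of the deceased (Elio and Farrukh) are combined into a pool of 875,000.
That pool (875,000) is divided at the grandchildren's generation equally among Chioma, Ottilie, Gwendolyn, Petra, and Kenji: 175,000 each.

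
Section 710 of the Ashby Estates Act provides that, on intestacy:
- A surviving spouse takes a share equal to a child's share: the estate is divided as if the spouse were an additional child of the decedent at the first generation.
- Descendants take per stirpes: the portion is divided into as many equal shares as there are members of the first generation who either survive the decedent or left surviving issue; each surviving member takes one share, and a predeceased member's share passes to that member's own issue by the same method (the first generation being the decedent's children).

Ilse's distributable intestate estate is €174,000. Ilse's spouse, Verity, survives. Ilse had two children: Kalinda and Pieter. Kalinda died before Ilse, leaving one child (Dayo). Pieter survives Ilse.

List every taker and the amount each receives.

Verity: €58,000; Dayo: €58,000; Pieter: €58,000

The spouse counts as an additional share at the children's level, so there are 3 primary shares of €58,000. Verity takes one such share (€58,000).
The children's combined portion (€116,000) is divided into 2 shares of €58,000: Pieter takes €58,000; Kalinda's €58,000 share passes to Kalinda's issue.
Kalinda's share (€58,000) passes entirely to Dayo.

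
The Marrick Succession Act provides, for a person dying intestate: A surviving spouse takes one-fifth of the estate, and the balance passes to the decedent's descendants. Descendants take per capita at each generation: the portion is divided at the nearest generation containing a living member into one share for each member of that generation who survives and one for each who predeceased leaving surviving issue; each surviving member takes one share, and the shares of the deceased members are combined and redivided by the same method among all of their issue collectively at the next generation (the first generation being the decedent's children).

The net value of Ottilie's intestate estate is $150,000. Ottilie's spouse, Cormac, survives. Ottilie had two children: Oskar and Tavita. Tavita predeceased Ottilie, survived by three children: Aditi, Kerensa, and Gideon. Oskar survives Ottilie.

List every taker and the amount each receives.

Cormac: $30,000; Oskar: $60,000; Aditi: $20,000; Kerensa: $20,000; Gideon: $20,000

Cormac takes one-fifth of $150,000 = $30,000. The remaining $120,000 passes to the descendants.
The descendants' portion ($120,000) is divided at the children's generation into 2 shares of $60,000. Oskar takes $60,000. The remaining share for the deceased Tavita ($60,000) is carried to the next generation.
That pool ($60,000) is divided at the grandchildren's generation equally among Aditi, Kerensa, and Gideon: $20,000 each.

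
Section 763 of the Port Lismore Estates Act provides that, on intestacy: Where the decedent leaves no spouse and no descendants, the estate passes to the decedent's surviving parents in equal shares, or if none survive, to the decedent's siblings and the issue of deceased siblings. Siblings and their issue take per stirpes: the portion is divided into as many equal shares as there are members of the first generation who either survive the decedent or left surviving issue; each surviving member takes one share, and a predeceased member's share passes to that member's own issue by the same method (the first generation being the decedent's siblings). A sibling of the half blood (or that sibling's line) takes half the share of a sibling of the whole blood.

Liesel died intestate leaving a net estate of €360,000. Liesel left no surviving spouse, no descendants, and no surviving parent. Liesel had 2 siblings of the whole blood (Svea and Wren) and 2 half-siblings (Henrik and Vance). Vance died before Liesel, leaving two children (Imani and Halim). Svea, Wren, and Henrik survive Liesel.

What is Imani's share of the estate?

The entire €360,000 passes to the siblings and their issue.
Counting each half-blood sibling's line as half a unit, there are 3 units in €360,000, so one unit is €120,000. Whole-blood lines (Svea and Wren) take €120,000 each; half-blood lines (Henrik and Vance) take €60,000 each.
Vance's share (€60,000) is divided into 2 shares of €30,000: Imani and Halim each take €30,000.

Imani receives €30,000.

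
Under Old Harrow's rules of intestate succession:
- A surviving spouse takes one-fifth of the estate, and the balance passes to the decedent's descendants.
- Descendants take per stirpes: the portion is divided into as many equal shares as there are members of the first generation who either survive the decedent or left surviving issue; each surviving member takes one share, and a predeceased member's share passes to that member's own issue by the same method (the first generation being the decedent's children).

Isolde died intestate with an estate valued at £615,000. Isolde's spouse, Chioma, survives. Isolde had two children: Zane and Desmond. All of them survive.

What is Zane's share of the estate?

Chioma takes one-fifth of £615,000 = £123,000. The remaining £492,000 passes to the descendants.
The descendants' portion (£492,000) is divided into 2 shares of £246,000: Zane and Desmond each take £246,000.

Zane receives £246,000.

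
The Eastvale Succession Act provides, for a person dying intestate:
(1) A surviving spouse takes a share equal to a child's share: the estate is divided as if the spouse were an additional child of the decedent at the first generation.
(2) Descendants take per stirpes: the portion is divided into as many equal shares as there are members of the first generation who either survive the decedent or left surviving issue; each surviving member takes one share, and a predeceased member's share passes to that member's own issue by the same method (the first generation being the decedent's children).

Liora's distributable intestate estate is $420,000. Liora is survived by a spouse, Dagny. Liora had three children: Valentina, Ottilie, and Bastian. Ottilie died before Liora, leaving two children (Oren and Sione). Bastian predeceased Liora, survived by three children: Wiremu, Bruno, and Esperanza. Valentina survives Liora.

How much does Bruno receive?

Bruno receives $35,000.

The spouse counts as an additional share at the children's level, so there are 4 primary shares of $105,000. Dagny takes one such share ($105,000).
The children's combined portion ($315,000) is divided into 3 shares of $105,000: Valentina takes $105,000; Ottilie's $105,000 share passes to Ottilie's issue; Bastian's $105,000 share passes to Bastian's issue.
Ottilie's share ($105,000) is divided into 2 shares of $52,500: Oren and Sione each take $52,500.
Bastian's share ($105,000) is divided into 3 shares of $35,000: Wiremu, Bruno, and Esperanza each take $35,000.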